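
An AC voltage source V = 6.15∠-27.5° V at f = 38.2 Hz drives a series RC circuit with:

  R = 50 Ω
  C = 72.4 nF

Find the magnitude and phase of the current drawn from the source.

Step 1 — Angular frequency: ω = 2π·f = 2π·38.2 = 240 rad/s.
Step 2 — Component impedances:
  R: Z = R = 50 Ω
  C: Z = 1/(jωC) = -j/(ω·C) = 0 - j5.755e+04 Ω
Step 3 — Series combination: Z_total = R + C = 50 - j5.755e+04 Ω = 5.755e+04∠-90.0° Ω.
Step 4 — Source phasor: V = 6.15∠-27.5° V = 5.455 - j2.84 V.
Step 5 — Ohm's law: I = V / Z_total = (5.455 - j2.84) / (50 - j5.755e+04) = 4.943e-05 + j9.475e-05 A.
Step 6 — Convert to polar: |I| = 0.0001069 A, ∠I = 62.5°.

I = 0.0001069∠62.5° A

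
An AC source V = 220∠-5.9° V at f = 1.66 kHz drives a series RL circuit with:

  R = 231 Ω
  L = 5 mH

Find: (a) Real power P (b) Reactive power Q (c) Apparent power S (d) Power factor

Step 1 — Angular frequency: ω = 2π·f = 2π·1660 = 1.043e+04 rad/s.
Step 2 — Component impedances:
  R: Z = R = 231 Ω
  L: Z = jωL = j·1.043e+04·0.005 = 0 + j52.15 Ω
Step 3 — Series combination: Z_total = R + L = 231 + j52.15 Ω = 236.8∠12.7° Ω.
Step 4 — Source phasor: V = 220∠-5.9° V = 218.8 - j22.61 V.
Step 5 — Current: I = V / Z = 0.8804 - j0.2966 A = 0.929∠-18.6° A.
Step 6 — Complex power: S = V·I* = 199.4 + j45.01 VA.
Step 7 — Real power: P = Re(S) = 199.4 W.
Step 8 — Reactive power: Q = Im(S) = 45.01 VAR.
Step 9 — Apparent power: |S| = 204.4 VA.
Step 10 — Power factor: PF = P/|S| = 0.9755 (lagging).

(a) P = 199.4 W  (b) Q = 45.01 VAR  (c) S = 204.4 VA  (d) PF = 0.9755 (lagging)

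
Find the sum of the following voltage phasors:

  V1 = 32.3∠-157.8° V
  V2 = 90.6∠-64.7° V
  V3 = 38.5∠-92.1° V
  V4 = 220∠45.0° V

Step 1 — Convert each phasor to rectangular form:
  V1 = 32.3·(cos(-157.8°) + j·sin(-157.8°)) = -29.91 - j12.2 V
  V2 = 90.6·(cos(-64.7°) + j·sin(-64.7°)) = 38.72 - j81.91 V
  V3 = 38.5·(cos(-92.1°) + j·sin(-92.1°)) = -1.411 - j38.47 V
  V4 = 220·(cos(45.0°) + j·sin(45.0°)) = 155.6 + j155.6 V
Step 2 — Sum components: V_total = 163 + j22.98 V.
Step 3 — Convert to polar: |V_total| = 164.6 V, ∠V_total = 8.0°.

V_total = 164.6∠8.0° V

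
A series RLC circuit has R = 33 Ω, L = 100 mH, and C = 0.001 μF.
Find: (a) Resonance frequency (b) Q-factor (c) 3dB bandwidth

Step 1 — Resonance condition Im(Z)=0 gives ω₀ = 1/√(LC).
Step 2 — ω₀ = 1/√(0.1·1e-09) = 1e+05 rad/s.
Step 3 — f₀ = ω₀/(2π) = 1.592e+04 Hz.
Step 4 — Series Q: Q = ω₀L/R = 1e+05·0.1/33 = 303.
Step 5 — 3dB bandwidth: Δω = ω₀/Q = 330 rad/s; BW = Δω/(2π) = 52.52 Hz.

(a) f₀ = 1.592e+04 Hz  (b) Q = 303  (c) BW = 52.52 Hz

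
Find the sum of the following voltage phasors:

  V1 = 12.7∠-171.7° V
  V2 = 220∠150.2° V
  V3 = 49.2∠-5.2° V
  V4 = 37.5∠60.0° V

Step 1 — Convert each phasor to rectangular form:
  V1 = 12.7·(cos(-171.7°) + j·sin(-171.7°)) = -12.57 - j1.833 V
  V2 = 220·(cos(150.2°) + j·sin(150.2°)) = -190.9 + j109.3 V
  V3 = 49.2·(cos(-5.2°) + j·sin(-5.2°)) = 49 - j4.459 V
  V4 = 37.5·(cos(60.0°) + j·sin(60.0°)) = 18.75 + j32.48 V
Step 2 — Sum components: V_total = -135.7 + j135.5 V.
Step 3 — Convert to polar: |V_total| = 191.8 V, ∠V_total = 135.0°.

V_total = 191.8∠135.0° V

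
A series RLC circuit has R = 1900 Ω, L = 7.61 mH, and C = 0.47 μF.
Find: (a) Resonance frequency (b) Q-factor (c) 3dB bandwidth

Step 1 — Resonance condition Im(Z)=0 gives ω₀ = 1/√(LC).
Step 2 — ω₀ = 1/√(0.00761·4.7e-07) = 1.672e+04 rad/s.
Step 3 — f₀ = ω₀/(2π) = 2661 Hz.
Step 4 — Series Q: Q = ω₀L/R = 1.672e+04·0.00761/1900 = 0.06697.
Step 5 — 3dB bandwidth: Δω = ω₀/Q = 2.497e+05 rad/s; BW = Δω/(2π) = 3.974e+04 Hz.

(a) f₀ = 2661 Hz  (b) Q = 0.06697  (c) BW = 3.974e+04 Hz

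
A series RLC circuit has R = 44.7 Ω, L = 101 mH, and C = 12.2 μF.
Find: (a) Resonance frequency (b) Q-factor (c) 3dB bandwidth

Step 1 — Resonance: ω₀ = 1/√(LC) = 1/√(0.101·1.22e-05) = 900.9 rad/s.
Step 2 — f₀ = ω₀/(2π) = 143.4 Hz.
Step 3 — Series Q: Q = ω₀L/R = 900.9·0.101/44.7 = 2.036.
Step 4 — Bandwidth: Δω = ω₀/Q = 442.6 rad/s; BW = Δω/(2π) = 70.44 Hz.

(a) f₀ = 143.4 Hz  (b) Q = 2.036  (c) BW = 70.44 Hz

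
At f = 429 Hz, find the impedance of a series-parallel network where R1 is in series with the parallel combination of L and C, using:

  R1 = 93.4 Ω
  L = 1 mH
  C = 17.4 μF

Step 1 — Angular frequency: ω = 2π·f = 2π·429 = 2695 rad/s.
Step 2 — Component impedances:
  R1: Z = R = 93.4 Ω
  L: Z = jωL = j·2695·0.001 = 0 + j2.695 Ω
  C: Z = 1/(jωC) = -j/(ω·C) = 0 - j21.32 Ω
Step 3 — Parallel branch: L || C = 1/(1/L + 1/C) = 0 + j3.086 Ω.
Step 4 — Series with R1: Z_total = R1 + (L || C) = 93.4 + j3.086 Ω = 93.45∠1.9° Ω.

Z = 93.4 + j3.086 Ω = 93.45∠1.9° Ω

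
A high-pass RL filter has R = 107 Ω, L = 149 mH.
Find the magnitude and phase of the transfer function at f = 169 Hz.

Step 1 — Angular frequency: ω = 2π·169 = 1062 rad/s.
Step 2 — Transfer function: H(jω) = jωL/(R + jωL).
Step 3 — Numerator jωL = j·158.2; denominator R + jωL = 107 + j158.2.
Step 4 — H = 0.6862 + j0.464.
Step 5 — Magnitude: |H| = 0.8284 (-1.6 dB); phase: φ = 34.1°.

|H| = 0.8284 (-1.6 dB), φ = 34.1°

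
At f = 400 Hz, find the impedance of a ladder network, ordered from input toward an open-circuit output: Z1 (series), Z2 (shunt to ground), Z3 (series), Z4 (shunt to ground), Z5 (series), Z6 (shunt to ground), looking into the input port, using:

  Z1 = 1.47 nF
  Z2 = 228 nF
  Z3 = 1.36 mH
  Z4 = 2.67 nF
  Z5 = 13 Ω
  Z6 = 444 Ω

Step 1 — Angular frequency: ω = 2π·f = 2π·400 = 2513 rad/s.
Step 2 — Component impedances:
  Z1: Z = 1/(jωC) = -j/(ω·C) = 0 - j2.707e+05 Ω
  Z2: Z = 1/(jωC) = -j/(ω·C) = 0 - j1745 Ω
  Z3: Z = jωL = j·2513·0.00136 = 0 + j3.418 Ω
  Z4: Z = 1/(jωC) = -j/(ω·C) = 0 - j1.49e+05 Ω
  Z5: Z = R = 13 Ω
  Z6: Z = R = 444 Ω
Step 3 — Ladder network (open output): work backward from the far end, alternating series and parallel combinations. Z_in = 428.6 - j2.708e+05 Ω = 2.708e+05∠-89.9° Ω.

Z = 428.6 - j2.708e+05 Ω = 2.708e+05∠-89.9° Ω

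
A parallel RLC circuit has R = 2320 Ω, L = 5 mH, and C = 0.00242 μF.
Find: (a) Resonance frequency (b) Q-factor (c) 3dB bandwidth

Step 1 — Resonance: ω₀ = 1/√(LC) = 1/√(0.005·2.42e-09) = 2.875e+05 rad/s.
Step 2 — f₀ = ω₀/(2π) = 4.575e+04 Hz.
Step 3 — Parallel Q: Q = R/(ω₀L) = 2320/(2.875e+05·0.005) = 1.614.
Step 4 — Bandwidth: Δω = ω₀/Q = 1.781e+05 rad/s; BW = Δω/(2π) = 2.835e+04 Hz.

(a) f₀ = 4.575e+04 Hz  (b) Q = 1.614  (c) BW = 2.835e+04 Hz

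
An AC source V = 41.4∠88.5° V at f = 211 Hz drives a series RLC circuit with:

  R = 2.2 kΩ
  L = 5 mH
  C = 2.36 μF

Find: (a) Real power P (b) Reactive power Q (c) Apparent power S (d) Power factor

Step 1 — Angular frequency: ω = 2π·f = 2π·211 = 1326 rad/s.
Step 2 — Component impedances:
  R: Z = R = 2200 Ω
  L: Z = jωL = j·1326·0.005 = 0 + j6.629 Ω
  C: Z = 1/(jωC) = -j/(ω·C) = 0 - j319.6 Ω
Step 3 — Series combination: Z_total = R + L + C = 2200 - j313 Ω = 2222∠-8.1° Ω.
Step 4 — Source phasor: V = 41.4∠88.5° V = 1.084 + j41.39 V.
Step 5 — Current: I = V / Z = -0.00214 + j0.01851 A = 0.01863∠96.6° A.
Step 6 — Complex power: S = V·I* = 0.7636 - j0.1086 VA.
Step 7 — Real power: P = Re(S) = 0.7636 W.
Step 8 — Reactive power: Q = Im(S) = -0.1086 VAR.
Step 9 — Apparent power: |S| = 0.7713 VA.
Step 10 — Power factor: PF = P/|S| = 0.99 (leading).

(a) P = 0.7636 W  (b) Q = -0.1086 VAR  (c) S = 0.7713 VA  (d) PF = 0.99 (leading)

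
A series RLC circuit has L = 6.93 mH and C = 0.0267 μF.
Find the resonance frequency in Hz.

Step 1 — Resonance condition Im(Z)=0 gives ω₀ = 1/√(LC).
Step 2 — ω₀ = 1/√(0.00693·2.67e-08) = 7.352e+04 rad/s.
Step 3 — f₀ = ω₀/(2π) = 1.17e+04 Hz.

f₀ = 1.17e+04 Hz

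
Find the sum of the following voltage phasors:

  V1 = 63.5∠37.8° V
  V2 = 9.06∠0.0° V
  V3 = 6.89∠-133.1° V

Step 1 — Convert each phasor to rectangular form:
  V1 = 63.5·(cos(37.8°) + j·sin(37.8°)) = 50.17 + j38.92 V
  V2 = 9.06·(cos(0.0°) + j·sin(0.0°)) = 9.06 V
  V3 = 6.89·(cos(-133.1°) + j·sin(-133.1°)) = -4.708 - j5.031 V
Step 2 — Sum components: V_total = 54.53 + j33.89 V.
Step 3 — Convert to polar: |V_total| = 64.2 V, ∠V_total = 31.9°.

V_total = 64.2∠31.9° V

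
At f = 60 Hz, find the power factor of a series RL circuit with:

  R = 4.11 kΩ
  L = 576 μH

Step 1 — Angular frequency: ω = 2π·f = 2π·60 = 377 rad/s.
Step 2 — Component impedances:
  R: Z = R = 4110 Ω
  L: Z = jωL = j·377·0.000576 = 0 + j0.2171 Ω
Step 3 — Series combination: Z_total = R + L = 4110 + j0.2171 Ω = 4110∠0.0° Ω.
Step 4 — Power factor: PF = cos(φ) = Re(Z)/|Z| = 4110/4110 = 1.
Step 5 — Type: Im(Z) = 0.2171 ⇒ lagging (phase φ = 0.0°).

PF = 1 (lagging, φ = 0.0°)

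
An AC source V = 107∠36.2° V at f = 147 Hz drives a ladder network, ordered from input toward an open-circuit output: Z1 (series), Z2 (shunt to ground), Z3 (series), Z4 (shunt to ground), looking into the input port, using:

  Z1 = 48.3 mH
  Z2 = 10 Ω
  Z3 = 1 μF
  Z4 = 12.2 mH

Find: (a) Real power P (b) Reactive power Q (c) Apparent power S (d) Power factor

Step 1 — Angular frequency: ω = 2π·f = 2π·147 = 923.6 rad/s.
Step 2 — Component impedances:
  Z1: Z = jωL = j·923.6·0.0483 = 0 + j44.61 Ω
  Z2: Z = R = 10 Ω
  Z3: Z = 1/(jωC) = -j/(ω·C) = 0 - j1083 Ω
  Z4: Z = jωL = j·923.6·0.0122 = 0 + j11.27 Ω
Step 3 — Ladder network (open output): work backward from the far end, alternating series and parallel combinations. Z_in = 9.999 + j44.52 Ω = 45.63∠77.3° Ω.
Step 4 — Source phasor: V = 107∠36.2° V = 86.34 + j63.19 V.
Step 5 — Current: I = V / Z = 1.766 - j1.543 A = 2.345∠-41.1° A.
Step 6 — Complex power: S = V·I* = 54.99 + j244.8 VA.
Step 7 — Real power: P = Re(S) = 54.99 W.
Step 8 — Reactive power: Q = Im(S) = 244.8 VAR.
Step 9 — Apparent power: |S| = 250.9 VA.
Step 10 — Power factor: PF = P/|S| = 0.2191 (lagging).

(a) P = 54.99 W  (b) Q = 244.8 VAR  (c) S = 250.9 VA  (d) PF = 0.2191 (lagging)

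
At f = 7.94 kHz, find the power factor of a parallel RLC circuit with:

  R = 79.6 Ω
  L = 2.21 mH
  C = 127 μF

Step 1 — Angular frequency: ω = 2π·f = 2π·7940 = 4.989e+04 rad/s.
Step 2 — Component impedances:
  R: Z = R = 79.6 Ω
  L: Z = jωL = j·4.989e+04·0.00221 = 0 + j110.3 Ω
  C: Z = 1/(jωC) = -j/(ω·C) = 0 - j0.1578 Ω
Step 3 — Parallel combination: 1/Z_total = 1/R + 1/L + 1/C; Z_total = 0.0003138 - j0.1581 Ω = 0.1581∠-89.9° Ω.
Step 4 — Power factor: PF = cos(φ) = Re(Z)/|Z| = 0.00031385/0.15806 = 0.001986.
Step 5 — Type: Im(Z) = -0.1581 ⇒ leading (phase φ = -89.9°).

PF = 0.001986 (leading, φ = -89.9°)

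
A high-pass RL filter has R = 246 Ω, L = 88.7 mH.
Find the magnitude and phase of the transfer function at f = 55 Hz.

Step 1 — Angular frequency: ω = 2π·55 = 345.6 rad/s.
Step 2 — Transfer function: H(jω) = jωL/(R + jωL).
Step 3 — Numerator jωL = j·30.65; denominator R + jωL = 246 + j30.65.
Step 4 — H = 0.01529 + j0.1227.
Step 5 — Magnitude: |H| = 0.1236 (-18.2 dB); phase: φ = 82.9°.

|H| = 0.1236 (-18.2 dB), φ = 82.9°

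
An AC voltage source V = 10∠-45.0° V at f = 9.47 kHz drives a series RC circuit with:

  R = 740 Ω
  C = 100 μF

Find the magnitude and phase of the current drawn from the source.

Step 1 — Angular frequency: ω = 2π·f = 2π·9470 = 5.95e+04 rad/s.
Step 2 — Component impedances:
  R: Z = R = 740 Ω
  C: Z = 1/(jωC) = -j/(ω·C) = 0 - j0.1681 Ω
Step 3 — Series combination: Z_total = R + C = 740 - j0.1681 Ω = 740∠-0.0° Ω.
Step 4 — Source phasor: V = 10∠-45.0° V = 7.071 - j7.071 V.
Step 5 — Ohm's law: I = V / Z_total = (7.071 - j7.071) / (740 - j0.1681) = 0.009558 - j0.009553 A.
Step 6 — Convert to polar: |I| = 0.01351 A, ∠I = -45.0°.

I = 0.01351∠-45.0° A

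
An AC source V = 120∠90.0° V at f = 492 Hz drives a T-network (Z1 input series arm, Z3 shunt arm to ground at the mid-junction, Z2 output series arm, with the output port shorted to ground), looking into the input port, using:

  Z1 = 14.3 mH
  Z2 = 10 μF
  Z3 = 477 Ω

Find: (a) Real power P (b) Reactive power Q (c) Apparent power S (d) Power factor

Step 1 — Angular frequency: ω = 2π·f = 2π·492 = 3091 rad/s.
Step 2 — Component impedances:
  Z1: Z = jωL = j·3091·0.0143 = 0 + j44.21 Ω
  Z2: Z = 1/(jωC) = -j/(ω·C) = 0 - j32.35 Ω
  Z3: Z = R = 477 Ω
Step 3 — With the output port shorted to ground, the output series arm Z2 runs from the junction to ground; the shunt arm Z3 also runs from the junction to ground. They appear in parallel: Z3 || Z2 = 2.184 - j32.2 Ω.
Step 4 — Series with input arm Z1: Z_in = Z1 + (Z3 || Z2) = 2.184 + j12.01 Ω = 12.2∠79.7° Ω.
Step 5 — Source phasor: V = 120∠90.0° V = 0 + j120 V.
Step 6 — Current: I = V / Z = 9.675 + j1.76 A = 9.834∠10.3° A.
Step 7 — Complex power: S = V·I* = 211.2 + j1161 VA.
Step 8 — Real power: P = Re(S) = 211.2 W.
Step 9 — Reactive power: Q = Im(S) = 1161 VAR.
Step 10 — Apparent power: |S| = 1180 VA.
Step 11 — Power factor: PF = P/|S| = 0.179 (lagging).

(a) P = 211.2 W  (b) Q = 1161 VAR  (c) S = 1180 VA  (d) PF = 0.179 (lagging)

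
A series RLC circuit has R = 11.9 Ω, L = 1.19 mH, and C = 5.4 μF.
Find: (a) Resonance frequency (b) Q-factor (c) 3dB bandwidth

Step 1 — Resonance: ω₀ = 1/√(LC) = 1/√(0.00119·5.4e-06) = 1.247e+04 rad/s.
Step 2 — f₀ = ω₀/(2π) = 1985 Hz.
Step 3 — Series Q: Q = ω₀L/R = 1.247e+04·0.00119/11.9 = 1.247.
Step 4 — Bandwidth: Δω = ω₀/Q = 1e+04 rad/s; BW = Δω/(2π) = 1592 Hz.

(a) f₀ = 1985 Hz  (b) Q = 1.247  (c) BW = 1592 Hz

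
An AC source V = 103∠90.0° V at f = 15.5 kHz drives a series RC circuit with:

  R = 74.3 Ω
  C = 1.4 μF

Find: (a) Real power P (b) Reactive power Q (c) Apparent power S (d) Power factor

Step 1 — Angular frequency: ω = 2π·f = 2π·1.55e+04 = 9.739e+04 rad/s.
Step 2 — Component impedances:
  R: Z = R = 74.3 Ω
  C: Z = 1/(jωC) = -j/(ω·C) = 0 - j7.334 Ω
Step 3 — Series combination: Z_total = R + C = 74.3 - j7.334 Ω = 74.66∠-5.6° Ω.
Step 4 — Source phasor: V = 103∠90.0° V = 0 + j103 V.
Step 5 — Current: I = V / Z = -0.1355 + j1.373 A = 1.38∠95.6° A.
Step 6 — Complex power: S = V·I* = 141.4 - j13.96 VA.
Step 7 — Real power: P = Re(S) = 141.4 W.
Step 8 — Reactive power: Q = Im(S) = -13.96 VAR.
Step 9 — Apparent power: |S| = 142.1 VA.
Step 10 — Power factor: PF = P/|S| = 0.9952 (leading).

(a) P = 141.4 W  (b) Q = -13.96 VAR  (c) S = 142.1 VA  (d) PF = 0.9952 (leading)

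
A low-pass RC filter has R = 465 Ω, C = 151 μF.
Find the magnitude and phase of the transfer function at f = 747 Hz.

Step 1 — Angular frequency: ω = 2π·747 = 4694 rad/s.
Step 2 — Transfer function: H(jω) = 1/(1 + jωRC).
Step 3 — Denominator: 1 + jωRC = 1 + j·4694·465·0.000151 = 1 + j329.6.
Step 4 — H = 9.207e-06 - j0.003034.
Step 5 — Magnitude: |H| = 0.003034 (-50.4 dB); phase: φ = -89.8°.

|H| = 0.003034 (-50.4 dB), φ = -89.8°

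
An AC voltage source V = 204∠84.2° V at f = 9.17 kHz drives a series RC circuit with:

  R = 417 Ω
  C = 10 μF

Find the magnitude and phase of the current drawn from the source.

Step 1 — Angular frequency: ω = 2π·f = 2π·9170 = 5.762e+04 rad/s.
Step 2 — Component impedances:
  R: Z = R = 417 Ω
  C: Z = 1/(jωC) = -j/(ω·C) = 0 - j1.736 Ω
Step 3 — Series combination: Z_total = R + C = 417 - j1.736 Ω = 417∠-0.2° Ω.
Step 4 — Source phasor: V = 204∠84.2° V = 20.62 + j203 V.
Step 5 — Ohm's law: I = V / Z_total = (20.62 + j203) / (417 - j1.736) = 0.04741 + j0.4869 A.
Step 6 — Convert to polar: |I| = 0.4892 A, ∠I = 84.4°.

I = 0.4892∠84.4° A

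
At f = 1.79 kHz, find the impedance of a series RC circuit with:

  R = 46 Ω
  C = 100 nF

Step 1 — Angular frequency: ω = 2π·f = 2π·1790 = 1.125e+04 rad/s.
Step 2 — Component impedances:
  R: Z = R = 46 Ω
  C: Z = 1/(jωC) = -j/(ω·C) = 0 - j889.1 Ω
Step 3 — Series combination: Z_total = R + C = 46 - j889.1 Ω = 890.3∠-87.0° Ω.

Z = 46 - j889.1 Ω = 890.3∠-87.0° Ω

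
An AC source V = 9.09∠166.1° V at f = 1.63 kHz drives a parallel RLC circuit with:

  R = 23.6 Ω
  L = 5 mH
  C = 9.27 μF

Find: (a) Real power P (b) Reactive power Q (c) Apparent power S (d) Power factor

Step 1 — Angular frequency: ω = 2π·f = 2π·1630 = 1.024e+04 rad/s.
Step 2 — Component impedances:
  R: Z = R = 23.6 Ω
  L: Z = jωL = j·1.024e+04·0.005 = 0 + j51.21 Ω
  C: Z = 1/(jωC) = -j/(ω·C) = 0 - j10.53 Ω
Step 3 — Parallel combination: 1/Z_total = 1/R + 1/L + 1/C; Z_total = 5.663 - j10.08 Ω = 11.56∠-60.7° Ω.
Step 4 — Source phasor: V = 9.09∠166.1° V = -8.824 + j2.184 V.
Step 5 — Current: I = V / Z = -0.5386 - j0.5729 A = 0.7863∠-133.2° A.
Step 6 — Complex power: S = V·I* = 3.501 - j6.231 VA.
Step 7 — Real power: P = Re(S) = 3.501 W.
Step 8 — Reactive power: Q = Im(S) = -6.231 VAR.
Step 9 — Apparent power: |S| = 7.147 VA.
Step 10 — Power factor: PF = P/|S| = 0.4899 (leading).

(a) P = 3.501 W  (b) Q = -6.231 VAR  (c) S = 7.147 VA  (d) PF = 0.4899 (leading)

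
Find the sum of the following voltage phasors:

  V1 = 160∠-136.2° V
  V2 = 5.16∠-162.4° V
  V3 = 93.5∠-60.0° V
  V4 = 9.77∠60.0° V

Step 1 — Convert each phasor to rectangular form:
  V1 = 160·(cos(-136.2°) + j·sin(-136.2°)) = -115.5 - j110.7 V
  V2 = 5.16·(cos(-162.4°) + j·sin(-162.4°)) = -4.918 - j1.56 V
  V3 = 93.5·(cos(-60.0°) + j·sin(-60.0°)) = 46.75 - j80.97 V
  V4 = 9.77·(cos(60.0°) + j·sin(60.0°)) = 4.885 + j8.461 V
Step 2 — Sum components: V_total = -68.77 - j184.8 V.
Step 3 — Convert to polar: |V_total| = 197.2 V, ∠V_total = -110.4°.

V_total = 197.2∠-110.4° V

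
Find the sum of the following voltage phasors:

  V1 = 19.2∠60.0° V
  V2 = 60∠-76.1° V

Step 1 — Convert each phasor to rectangular form:
  V1 = 19.2·(cos(60.0°) + j·sin(60.0°)) = 9.6 + j16.63 V
  V2 = 60·(cos(-76.1°) + j·sin(-76.1°)) = 14.41 - j58.24 V
Step 2 — Sum components: V_total = 24.01 - j41.62 V.
Step 3 — Convert to polar: |V_total| = 48.05 V, ∠V_total = -60.0°.

V_total = 48.05∠-60.0° V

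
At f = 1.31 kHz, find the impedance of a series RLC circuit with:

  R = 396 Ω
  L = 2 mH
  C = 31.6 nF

Step 1 — Angular frequency: ω = 2π·f = 2π·1310 = 8231 rad/s.
Step 2 — Component impedances:
  R: Z = R = 396 Ω
  L: Z = jωL = j·8231·0.002 = 0 + j16.46 Ω
  C: Z = 1/(jωC) = -j/(ω·C) = 0 - j3845 Ω
Step 3 — Series combination: Z_total = R + L + C = 396 - j3828 Ω = 3849∠-84.1° Ω.

Z = 396 - j3828 Ω = 3849∠-84.1° Ω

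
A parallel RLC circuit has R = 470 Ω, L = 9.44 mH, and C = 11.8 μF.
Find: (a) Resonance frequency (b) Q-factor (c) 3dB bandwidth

Step 1 — Resonance: ω₀ = 1/√(LC) = 1/√(0.00944·1.18e-05) = 2996 rad/s.
Step 2 — f₀ = ω₀/(2π) = 476.9 Hz.
Step 3 — Parallel Q: Q = R/(ω₀L) = 470/(2996·0.00944) = 16.62.
Step 4 — Bandwidth: Δω = ω₀/Q = 180.3 rad/s; BW = Δω/(2π) = 28.7 Hz.

(a) f₀ = 476.9 Hz  (b) Q = 16.62  (c) BW = 28.7 Hz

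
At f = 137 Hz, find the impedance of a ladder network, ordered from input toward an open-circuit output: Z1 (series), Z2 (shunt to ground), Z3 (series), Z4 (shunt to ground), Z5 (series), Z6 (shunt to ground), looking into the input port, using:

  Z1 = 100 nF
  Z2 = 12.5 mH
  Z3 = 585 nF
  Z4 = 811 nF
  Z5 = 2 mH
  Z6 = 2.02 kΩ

Step 1 — Angular frequency: ω = 2π·f = 2π·137 = 860.8 rad/s.
Step 2 — Component impedances:
  Z1: Z = 1/(jωC) = -j/(ω·C) = 0 - j1.162e+04 Ω
  Z2: Z = jωL = j·860.8·0.0125 = 0 + j10.76 Ω
  Z3: Z = 1/(jωC) = -j/(ω·C) = 0 - j1986 Ω
  Z4: Z = 1/(jωC) = -j/(ω·C) = 0 - j1432 Ω
  Z5: Z = jωL = j·860.8·0.002 = 0 + j1.722 Ω
  Z6: Z = R = 2020 Ω
Step 3 — Ladder network (open output): work backward from the far end, alternating series and parallel combinations. Z_in = 0.00867 - j1.161e+04 Ω = 1.161e+04∠-90.0° Ω.

Z = 0.00867 - j1.161e+04 Ω = 1.161e+04∠-90.0° Ω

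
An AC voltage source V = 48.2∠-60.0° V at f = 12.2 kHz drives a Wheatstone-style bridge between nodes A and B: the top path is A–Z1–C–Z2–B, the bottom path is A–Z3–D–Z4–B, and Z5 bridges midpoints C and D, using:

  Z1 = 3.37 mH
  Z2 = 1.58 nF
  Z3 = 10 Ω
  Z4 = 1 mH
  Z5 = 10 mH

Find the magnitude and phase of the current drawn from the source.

Step 1 — Angular frequency: ω = 2π·f = 2π·1.22e+04 = 7.665e+04 rad/s.
Step 2 — Component impedances:
  Z1: Z = jωL = j·7.665e+04·0.00337 = 0 + j258.3 Ω
  Z2: Z = 1/(jωC) = -j/(ω·C) = 0 - j8257 Ω
  Z3: Z = R = 10 Ω
  Z4: Z = jωL = j·7.665e+04·0.001 = 0 + j76.65 Ω
  Z5: Z = jωL = j·7.665e+04·0.01 = 0 + j766.5 Ω
Step 3 — Bridge requires nodal analysis (the Z5 bridge couples midpoints C and D, so the two paths cannot be reduced to a simple series/parallel combination). Setting node B to ground and injecting 1 A at node A, the 3-node admittance system at A, C, D solves to V_A = Z_AB = 10.14 + j77.48 Ω = 78.14∠82.5° Ω.
Step 4 — Source phasor: V = 48.2∠-60.0° V = 24.1 - j41.74 V.
Step 5 — Ohm's law: I = V / Z_total = (24.1 - j41.74) / (10.14 + j77.48) = -0.4896 - j0.3751 A.
Step 6 — Convert to polar: |I| = 0.6168 A, ∠I = -142.5°.

I = 0.6168∠-142.5° A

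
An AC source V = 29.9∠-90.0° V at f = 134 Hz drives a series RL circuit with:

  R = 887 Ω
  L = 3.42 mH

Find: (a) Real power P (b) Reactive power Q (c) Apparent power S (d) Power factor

Step 1 — Angular frequency: ω = 2π·f = 2π·134 = 841.9 rad/s.
Step 2 — Component impedances:
  R: Z = R = 887 Ω
  L: Z = jωL = j·841.9·0.00342 = 0 + j2.879 Ω
Step 3 — Series combination: Z_total = R + L = 887 + j2.879 Ω = 887∠0.2° Ω.
Step 4 — Source phasor: V = 29.9∠-90.0° V = 0 - j29.9 V.
Step 5 — Current: I = V / Z = -0.0001094 - j0.03371 A = 0.03371∠-90.2° A.
Step 6 — Complex power: S = V·I* = 1.008 + j0.003272 VA.
Step 7 — Real power: P = Re(S) = 1.008 W.
Step 8 — Reactive power: Q = Im(S) = 0.003272 VAR.
Step 9 — Apparent power: |S| = 1.008 VA.
Step 10 — Power factor: PF = P/|S| = 1 (lagging).

(a) P = 1.008 W  (b) Q = 0.003272 VAR  (c) S = 1.008 VA  (d) PF = 1 (lagging)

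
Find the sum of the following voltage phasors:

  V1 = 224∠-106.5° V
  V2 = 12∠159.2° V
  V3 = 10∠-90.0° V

Step 1 — Convert each phasor to rectangular form:
  V1 = 224·(cos(-106.5°) + j·sin(-106.5°)) = -63.62 - j214.8 V
  V2 = 12·(cos(159.2°) + j·sin(159.2°)) = -11.22 + j4.261 V
  V3 = 10·(cos(-90.0°) + j·sin(-90.0°)) = 0 - j10 V
Step 2 — Sum components: V_total = -74.84 - j220.5 V.
Step 3 — Convert to polar: |V_total| = 232.9 V, ∠V_total = -108.7°.

V_total = 232.9∠-108.7° V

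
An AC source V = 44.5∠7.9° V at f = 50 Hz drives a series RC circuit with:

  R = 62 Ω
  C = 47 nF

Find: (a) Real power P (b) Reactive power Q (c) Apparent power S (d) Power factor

Step 1 — Angular frequency: ω = 2π·f = 2π·50 = 314.2 rad/s.
Step 2 — Component impedances:
  R: Z = R = 62 Ω
  C: Z = 1/(jωC) = -j/(ω·C) = 0 - j6.773e+04 Ω
Step 3 — Series combination: Z_total = R + C = 62 - j6.773e+04 Ω = 6.773e+04∠-89.9° Ω.
Step 4 — Source phasor: V = 44.5∠7.9° V = 44.08 + j6.116 V.
Step 5 — Current: I = V / Z = -8.971e-05 + j0.0006509 A = 0.0006571∠97.8° A.
Step 6 — Complex power: S = V·I* = 2.677e-05 - j0.02924 VA.
Step 7 — Real power: P = Re(S) = 2.677e-05 W.
Step 8 — Reactive power: Q = Im(S) = -0.02924 VAR.
Step 9 — Apparent power: |S| = 0.02924 VA.
Step 10 — Power factor: PF = P/|S| = 0.0009155 (leading).

(a) P = 2.677e-05 W  (b) Q = -0.02924 VAR  (c) S = 0.02924 VA  (d) PF = 0.0009155 (leading)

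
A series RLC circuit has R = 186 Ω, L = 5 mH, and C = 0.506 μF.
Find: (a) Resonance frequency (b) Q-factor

Step 1 — Resonance condition Im(Z)=0 gives ω₀ = 1/√(LC).
Step 2 — ω₀ = 1/√(0.005·5.06e-07) = 1.988e+04 rad/s.
Step 3 — f₀ = ω₀/(2π) = 3164 Hz.
Step 4 — Series Q: Q = ω₀L/R = 1.988e+04·0.005/186 = 0.5344.

(a) f₀ = 3164 Hz  (b) Q = 0.5344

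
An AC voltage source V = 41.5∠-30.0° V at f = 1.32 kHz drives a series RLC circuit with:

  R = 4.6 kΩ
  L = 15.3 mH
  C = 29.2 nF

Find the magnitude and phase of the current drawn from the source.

Step 1 — Angular frequency: ω = 2π·f = 2π·1320 = 8294 rad/s.
Step 2 — Component impedances:
  R: Z = R = 4600 Ω
  L: Z = jωL = j·8294·0.0153 = 0 + j126.9 Ω
  C: Z = 1/(jωC) = -j/(ω·C) = 0 - j4129 Ω
Step 3 — Series combination: Z_total = R + L + C = 4600 - j4002 Ω = 6097∠-41.0° Ω.
Step 4 — Source phasor: V = 41.5∠-30.0° V = 35.94 - j20.75 V.
Step 5 — Ohm's law: I = V / Z_total = (35.94 - j20.75) / (4600 - j4002) = 0.006681 + j0.001302 A.
Step 6 — Convert to polar: |I| = 0.006806 A, ∠I = 11.0°.

I = 0.006806∠11.0° A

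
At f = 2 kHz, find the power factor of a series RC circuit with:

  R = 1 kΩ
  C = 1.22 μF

Step 1 — Angular frequency: ω = 2π·f = 2π·2000 = 1.257e+04 rad/s.
Step 2 — Component impedances:
  R: Z = R = 1000 Ω
  C: Z = 1/(jωC) = -j/(ω·C) = 0 - j65.23 Ω
Step 3 — Series combination: Z_total = R + C = 1000 - j65.23 Ω = 1002∠-3.7° Ω.
Step 4 — Power factor: PF = cos(φ) = Re(Z)/|Z| = 1000/1002.1 = 0.9979.
Step 5 — Type: Im(Z) = -65.23 ⇒ leading (phase φ = -3.7°).

PF = 0.9979 (leading, φ = -3.7°)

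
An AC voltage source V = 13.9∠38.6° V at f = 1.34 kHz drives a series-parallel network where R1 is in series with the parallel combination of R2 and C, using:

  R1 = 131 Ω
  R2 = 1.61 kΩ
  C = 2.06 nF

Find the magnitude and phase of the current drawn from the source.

Step 1 — Angular frequency: ω = 2π·f = 2π·1340 = 8419 rad/s.
Step 2 — Component impedances:
  R1: Z = R = 131 Ω
  R2: Z = R = 1610 Ω
  C: Z = 1/(jωC) = -j/(ω·C) = 0 - j5.766e+04 Ω
Step 3 — Parallel branch: R2 || C = 1/(1/R2 + 1/C) = 1609 - j44.92 Ω.
Step 4 — Series with R1: Z_total = R1 + (R2 || C) = 1740 - j44.92 Ω = 1740∠-1.5° Ω.
Step 5 — Source phasor: V = 13.9∠38.6° V = 10.86 + j8.672 V.
Step 6 — Ohm's law: I = V / Z_total = (10.86 + j8.672) / (1740 - j44.92) = 0.006111 + j0.005142 A.
Step 7 — Convert to polar: |I| = 0.007987 A, ∠I = 40.1°.

I = 0.007987∠40.1° A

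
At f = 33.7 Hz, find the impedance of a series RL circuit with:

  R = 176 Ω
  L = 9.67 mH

Step 1 — Angular frequency: ω = 2π·f = 2π·33.7 = 211.7 rad/s.
Step 2 — Component impedances:
  R: Z = R = 176 Ω
  L: Z = jωL = j·211.7·0.00967 = 0 + j2.048 Ω
Step 3 — Series combination: Z_total = R + L = 176 + j2.048 Ω = 176∠0.7° Ω.

Z = 176 + j2.048 Ω = 176∠0.7° Ω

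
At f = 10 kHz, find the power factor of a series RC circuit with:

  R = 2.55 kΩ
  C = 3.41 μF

Step 1 — Angular frequency: ω = 2π·f = 2π·1e+04 = 6.283e+04 rad/s.
Step 2 — Component impedances:
  R: Z = R = 2550 Ω
  C: Z = 1/(jωC) = -j/(ω·C) = 0 - j4.667 Ω
Step 3 — Series combination: Z_total = R + C = 2550 - j4.667 Ω = 2550∠-0.1° Ω.
Step 4 — Power factor: PF = cos(φ) = Re(Z)/|Z| = 2550/2550 = 1.
Step 5 — Type: Im(Z) = -4.667 ⇒ leading (phase φ = -0.1°).

PF = 1 (leading, φ = -0.1°)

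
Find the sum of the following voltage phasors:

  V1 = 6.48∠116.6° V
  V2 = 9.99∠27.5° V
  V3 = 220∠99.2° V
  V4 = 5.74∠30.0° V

Step 1 — Convert each phasor to rectangular form:
  V1 = 6.48·(cos(116.6°) + j·sin(116.6°)) = -2.901 + j5.794 V
  V2 = 9.99·(cos(27.5°) + j·sin(27.5°)) = 8.861 + j4.613 V
  V3 = 220·(cos(99.2°) + j·sin(99.2°)) = -35.17 + j217.2 V
  V4 = 5.74·(cos(30.0°) + j·sin(30.0°)) = 4.971 + j2.87 V
Step 2 — Sum components: V_total = -24.24 + j230.4 V.
Step 3 — Convert to polar: |V_total| = 231.7 V, ∠V_total = 96.0°.

V_total = 231.7∠96.0° V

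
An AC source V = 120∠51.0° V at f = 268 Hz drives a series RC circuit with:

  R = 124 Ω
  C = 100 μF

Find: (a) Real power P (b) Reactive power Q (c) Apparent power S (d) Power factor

Step 1 — Angular frequency: ω = 2π·f = 2π·268 = 1684 rad/s.
Step 2 — Component impedances:
  R: Z = R = 124 Ω
  C: Z = 1/(jωC) = -j/(ω·C) = 0 - j5.939 Ω
Step 3 — Series combination: Z_total = R + C = 124 - j5.939 Ω = 124.1∠-2.7° Ω.
Step 4 — Source phasor: V = 120∠51.0° V = 75.52 + j93.26 V.
Step 5 — Current: I = V / Z = 0.5717 + j0.7795 A = 0.9666∠53.7° A.
Step 6 — Complex power: S = V·I* = 115.9 - j5.549 VA.
Step 7 — Real power: P = Re(S) = 115.9 W.
Step 8 — Reactive power: Q = Im(S) = -5.549 VAR.
Step 9 — Apparent power: |S| = 116 VA.
Step 10 — Power factor: PF = P/|S| = 0.9989 (leading).

(a) P = 115.9 W  (b) Q = -5.549 VAR  (c) S = 116 VA  (d) PF = 0.9989 (leading)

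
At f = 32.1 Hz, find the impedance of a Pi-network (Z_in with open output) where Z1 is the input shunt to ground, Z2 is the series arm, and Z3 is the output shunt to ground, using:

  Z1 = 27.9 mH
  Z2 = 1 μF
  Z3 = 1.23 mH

Step 1 — Angular frequency: ω = 2π·f = 2π·32.1 = 201.7 rad/s.
Step 2 — Component impedances:
  Z1: Z = jωL = j·201.7·0.0279 = 0 + j5.627 Ω
  Z2: Z = 1/(jωC) = -j/(ω·C) = 0 - j4958 Ω
  Z3: Z = jωL = j·201.7·0.00123 = 0 + j0.2481 Ω
Step 3 — With open output, the series arm Z2 and the output shunt Z3 appear in series to ground: Z2 + Z3 = 0 - j4958 Ω.
Step 4 — Parallel with input shunt Z1: Z_in = Z1 || (Z2 + Z3) = 0 + j5.634 Ω = 5.634∠90.0° Ω.

Z = 0 + j5.634 Ω = 5.634∠90.0° Ω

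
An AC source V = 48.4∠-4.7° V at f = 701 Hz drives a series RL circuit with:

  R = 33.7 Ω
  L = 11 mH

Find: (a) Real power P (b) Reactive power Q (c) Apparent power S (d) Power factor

Step 1 — Angular frequency: ω = 2π·f = 2π·701 = 4405 rad/s.
Step 2 — Component impedances:
  R: Z = R = 33.7 Ω
  L: Z = jωL = j·4405·0.011 = 0 + j48.45 Ω
Step 3 — Series combination: Z_total = R + L = 33.7 + j48.45 Ω = 59.02∠55.2° Ω.
Step 4 — Source phasor: V = 48.4∠-4.7° V = 48.24 - j3.966 V.
Step 5 — Current: I = V / Z = 0.4116 - j0.7094 A = 0.8201∠-59.9° A.
Step 6 — Complex power: S = V·I* = 22.67 + j32.59 VA.
Step 7 — Real power: P = Re(S) = 22.67 W.
Step 8 — Reactive power: Q = Im(S) = 32.59 VAR.
Step 9 — Apparent power: |S| = 39.69 VA.
Step 10 — Power factor: PF = P/|S| = 0.571 (lagging).

(a) P = 22.67 W  (b) Q = 32.59 VAR  (c) S = 39.69 VA  (d) PF = 0.571 (lagging)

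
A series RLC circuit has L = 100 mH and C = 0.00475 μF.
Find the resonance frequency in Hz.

Step 1 — Resonance condition Im(Z)=0 gives ω₀ = 1/√(LC).
Step 2 — ω₀ = 1/√(0.1·4.75e-09) = 4.588e+04 rad/s.
Step 3 — f₀ = ω₀/(2π) = 7303 Hz.

f₀ = 7303 Hz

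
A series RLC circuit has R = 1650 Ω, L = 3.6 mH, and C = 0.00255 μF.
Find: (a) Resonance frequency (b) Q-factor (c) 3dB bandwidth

Step 1 — Resonance: ω₀ = 1/√(LC) = 1/√(0.0036·2.55e-09) = 3.3e+05 rad/s.
Step 2 — f₀ = ω₀/(2π) = 5.253e+04 Hz.
Step 3 — Series Q: Q = ω₀L/R = 3.3e+05·0.0036/1650 = 0.7201.
Step 4 — Bandwidth: Δω = ω₀/Q = 4.583e+05 rad/s; BW = Δω/(2π) = 7.295e+04 Hz.

(a) f₀ = 5.253e+04 Hz  (b) Q = 0.7201  (c) BW = 7.295e+04 Hz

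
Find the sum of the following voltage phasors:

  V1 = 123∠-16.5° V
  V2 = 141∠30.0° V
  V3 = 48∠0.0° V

Step 1 — Convert each phasor to rectangular form:
  V1 = 123·(cos(-16.5°) + j·sin(-16.5°)) = 117.9 - j34.93 V
  V2 = 141·(cos(30.0°) + j·sin(30.0°)) = 122.1 + j70.5 V
  V3 = 48·(cos(0.0°) + j·sin(0.0°)) = 48 V
Step 2 — Sum components: V_total = 288 + j35.57 V.
Step 3 — Convert to polar: |V_total| = 290.2 V, ∠V_total = 7.0°.

V_total = 290.2∠7.0° V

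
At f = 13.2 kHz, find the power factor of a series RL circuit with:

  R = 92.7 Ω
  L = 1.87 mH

Step 1 — Angular frequency: ω = 2π·f = 2π·1.32e+04 = 8.294e+04 rad/s.
Step 2 — Component impedances:
  R: Z = R = 92.7 Ω
  L: Z = jωL = j·8.294e+04·0.00187 = 0 + j155.1 Ω
Step 3 — Series combination: Z_total = R + L = 92.7 + j155.1 Ω = 180.7∠59.1° Ω.
Step 4 — Power factor: PF = cos(φ) = Re(Z)/|Z| = 92.7/180.7 = 0.513.
Step 5 — Type: Im(Z) = 155.1 ⇒ lagging (phase φ = 59.1°).

PF = 0.513 (lagging, φ = 59.1°)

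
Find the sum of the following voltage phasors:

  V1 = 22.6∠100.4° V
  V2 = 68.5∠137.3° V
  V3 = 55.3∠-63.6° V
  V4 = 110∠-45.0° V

Step 1 — Convert each phasor to rectangular form:
  V1 = 22.6·(cos(100.4°) + j·sin(100.4°)) = -4.08 + j22.23 V
  V2 = 68.5·(cos(137.3°) + j·sin(137.3°)) = -50.34 + j46.45 V
  V3 = 55.3·(cos(-63.6°) + j·sin(-63.6°)) = 24.59 - j49.53 V
  V4 = 110·(cos(-45.0°) + j·sin(-45.0°)) = 77.78 - j77.78 V
Step 2 — Sum components: V_total = 47.95 - j58.63 V.
Step 3 — Convert to polar: |V_total| = 75.74 V, ∠V_total = -50.7°.

V_total = 75.74∠-50.7° V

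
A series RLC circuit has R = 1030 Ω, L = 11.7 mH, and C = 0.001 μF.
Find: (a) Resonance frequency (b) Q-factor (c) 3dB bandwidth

Step 1 — Resonance: ω₀ = 1/√(LC) = 1/√(0.0117·1e-09) = 2.924e+05 rad/s.
Step 2 — f₀ = ω₀/(2π) = 4.653e+04 Hz.
Step 3 — Series Q: Q = ω₀L/R = 2.924e+05·0.0117/1030 = 3.321.
Step 4 — Bandwidth: Δω = ω₀/Q = 8.803e+04 rad/s; BW = Δω/(2π) = 1.401e+04 Hz.

(a) f₀ = 4.653e+04 Hz  (b) Q = 3.321  (c) BW = 1.401e+04 Hz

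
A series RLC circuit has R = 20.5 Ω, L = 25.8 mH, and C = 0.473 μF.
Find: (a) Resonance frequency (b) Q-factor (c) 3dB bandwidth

Step 1 — Resonance: ω₀ = 1/√(LC) = 1/√(0.0258·4.73e-07) = 9052 rad/s.
Step 2 — f₀ = ω₀/(2π) = 1441 Hz.
Step 3 — Series Q: Q = ω₀L/R = 9052·0.0258/20.5 = 11.39.
Step 4 — Bandwidth: Δω = ω₀/Q = 794.6 rad/s; BW = Δω/(2π) = 126.5 Hz.

(a) f₀ = 1441 Hz  (b) Q = 11.39  (c) BW = 126.5 Hz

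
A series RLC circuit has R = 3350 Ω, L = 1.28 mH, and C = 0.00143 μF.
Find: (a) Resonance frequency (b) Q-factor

Step 1 — Resonance condition Im(Z)=0 gives ω₀ = 1/√(LC).
Step 2 — ω₀ = 1/√(0.00128·1.43e-09) = 7.391e+05 rad/s.
Step 3 — f₀ = ω₀/(2π) = 1.176e+05 Hz.
Step 4 — Series Q: Q = ω₀L/R = 7.391e+05·0.00128/3350 = 0.2824.

(a) f₀ = 1.176e+05 Hz  (b) Q = 0.2824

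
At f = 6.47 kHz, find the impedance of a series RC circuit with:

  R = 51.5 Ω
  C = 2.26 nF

Step 1 — Angular frequency: ω = 2π·f = 2π·6470 = 4.065e+04 rad/s.
Step 2 — Component impedances:
  R: Z = R = 51.5 Ω
  C: Z = 1/(jωC) = -j/(ω·C) = 0 - j1.088e+04 Ω
Step 3 — Series combination: Z_total = R + C = 51.5 - j1.088e+04 Ω = 1.088e+04∠-89.7° Ω.

Z = 51.5 - j1.088e+04 Ω = 1.088e+04∠-89.7° Ω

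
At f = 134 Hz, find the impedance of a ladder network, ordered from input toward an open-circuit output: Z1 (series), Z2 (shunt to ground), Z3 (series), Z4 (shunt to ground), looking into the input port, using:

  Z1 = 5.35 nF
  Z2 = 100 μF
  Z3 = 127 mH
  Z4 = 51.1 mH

Step 1 — Angular frequency: ω = 2π·f = 2π·134 = 841.9 rad/s.
Step 2 — Component impedances:
  Z1: Z = 1/(jωC) = -j/(ω·C) = 0 - j2.22e+05 Ω
  Z2: Z = 1/(jωC) = -j/(ω·C) = 0 - j11.88 Ω
  Z3: Z = jωL = j·841.9·0.127 = 0 + j106.9 Ω
  Z4: Z = jωL = j·841.9·0.0511 = 0 + j43.02 Ω
Step 3 — Ladder network (open output): work backward from the far end, alternating series and parallel combinations. Z_in = 0 - j2.22e+05 Ω = 2.22e+05∠-90.0° Ω.

Z = 0 - j2.22e+05 Ω = 2.22e+05∠-90.0° Ω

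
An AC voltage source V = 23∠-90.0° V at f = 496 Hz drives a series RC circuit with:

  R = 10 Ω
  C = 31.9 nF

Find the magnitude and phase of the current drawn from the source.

Step 1 — Angular frequency: ω = 2π·f = 2π·496 = 3116 rad/s.
Step 2 — Component impedances:
  R: Z = R = 10 Ω
  C: Z = 1/(jωC) = -j/(ω·C) = 0 - j1.006e+04 Ω
Step 3 — Series combination: Z_total = R + C = 10 - j1.006e+04 Ω = 1.006e+04∠-89.9° Ω.
Step 4 — Source phasor: V = 23∠-90.0° V = 0 - j23 V.
Step 5 — Ohm's law: I = V / Z_total = (0 - j23) / (10 - j1.006e+04) = 0.002287 - j2.273e-06 A.
Step 6 — Convert to polar: |I| = 0.002287 A, ∠I = -0.1°.

I = 0.002287∠-0.1° A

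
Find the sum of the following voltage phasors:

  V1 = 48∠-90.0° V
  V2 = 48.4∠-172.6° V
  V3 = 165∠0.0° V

Step 1 — Convert each phasor to rectangular form:
  V1 = 48·(cos(-90.0°) + j·sin(-90.0°)) = 0 - j48 V
  V2 = 48.4·(cos(-172.6°) + j·sin(-172.6°)) = -48 - j6.234 V
  V3 = 165·(cos(0.0°) + j·sin(0.0°)) = 165 V
Step 2 — Sum components: V_total = 117 - j54.23 V.
Step 3 — Convert to polar: |V_total| = 129 V, ∠V_total = -24.9°.

V_total = 129∠-24.9° V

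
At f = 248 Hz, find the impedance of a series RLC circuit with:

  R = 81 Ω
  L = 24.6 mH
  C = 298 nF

Step 1 — Angular frequency: ω = 2π·f = 2π·248 = 1558 rad/s.
Step 2 — Component impedances:
  R: Z = R = 81 Ω
  L: Z = jωL = j·1558·0.0246 = 0 + j38.33 Ω
  C: Z = 1/(jωC) = -j/(ω·C) = 0 - j2154 Ω
Step 3 — Series combination: Z_total = R + L + C = 81 - j2115 Ω = 2117∠-87.8° Ω.

Z = 81 - j2115 Ω = 2117∠-87.8° Ω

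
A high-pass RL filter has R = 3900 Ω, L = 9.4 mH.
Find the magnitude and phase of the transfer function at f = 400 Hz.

Step 1 — Angular frequency: ω = 2π·400 = 2513 rad/s.
Step 2 — Transfer function: H(jω) = jωL/(R + jωL).
Step 3 — Numerator jωL = j·23.62; denominator R + jωL = 3900 + j23.62.
Step 4 — H = 3.669e-05 + j0.006057.
Step 5 — Magnitude: |H| = 0.006058 (-44.4 dB); phase: φ = 89.7°.

|H| = 0.006058 (-44.4 dB), φ = 89.7°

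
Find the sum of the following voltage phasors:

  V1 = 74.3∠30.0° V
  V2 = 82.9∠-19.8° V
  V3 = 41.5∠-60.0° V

Step 1 — Convert each phasor to rectangular form:
  V1 = 74.3·(cos(30.0°) + j·sin(30.0°)) = 64.35 + j37.15 V
  V2 = 82.9·(cos(-19.8°) + j·sin(-19.8°)) = 78 - j28.08 V
  V3 = 41.5·(cos(-60.0°) + j·sin(-60.0°)) = 20.75 - j35.94 V
Step 2 — Sum components: V_total = 163.1 - j26.87 V.
Step 3 — Convert to polar: |V_total| = 165.3 V, ∠V_total = -9.4°.

V_total = 165.3∠-9.4° V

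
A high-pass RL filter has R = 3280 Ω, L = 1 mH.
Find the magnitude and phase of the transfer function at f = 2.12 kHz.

Step 1 — Angular frequency: ω = 2π·2120 = 1.332e+04 rad/s.
Step 2 — Transfer function: H(jω) = jωL/(R + jωL).
Step 3 — Numerator jωL = j·13.32; denominator R + jωL = 3280 + j13.32.
Step 4 — H = 1.649e-05 + j0.004061.
Step 5 — Magnitude: |H| = 0.004061 (-47.8 dB); phase: φ = 89.8°.

|H| = 0.004061 (-47.8 dB), φ = 89.8°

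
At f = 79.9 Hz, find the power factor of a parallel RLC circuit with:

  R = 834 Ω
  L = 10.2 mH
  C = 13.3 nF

Step 1 — Angular frequency: ω = 2π·f = 2π·79.9 = 502 rad/s.
Step 2 — Component impedances:
  R: Z = R = 834 Ω
  L: Z = jωL = j·502·0.0102 = 0 + j5.121 Ω
  C: Z = 1/(jωC) = -j/(ω·C) = 0 - j1.498e+05 Ω
Step 3 — Parallel combination: 1/Z_total = 1/R + 1/L + 1/C; Z_total = 0.03144 + j5.121 Ω = 5.121∠89.6° Ω.
Step 4 — Power factor: PF = cos(φ) = Re(Z)/|Z| = 0.031441/5.1207 = 0.00614.
Step 5 — Type: Im(Z) = 5.121 ⇒ lagging (phase φ = 89.6°).

PF = 0.00614 (lagging, φ = 89.6°)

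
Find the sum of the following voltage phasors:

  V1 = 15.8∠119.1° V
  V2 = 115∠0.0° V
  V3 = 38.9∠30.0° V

Step 1 — Convert each phasor to rectangular form:
  V1 = 15.8·(cos(119.1°) + j·sin(119.1°)) = -7.684 + j13.81 V
  V2 = 115·(cos(0.0°) + j·sin(0.0°)) = 115 V
  V3 = 38.9·(cos(30.0°) + j·sin(30.0°)) = 33.69 + j19.45 V
Step 2 — Sum components: V_total = 141 + j33.26 V.
Step 3 — Convert to polar: |V_total| = 144.9 V, ∠V_total = 13.3°.

V_total = 144.9∠13.3° V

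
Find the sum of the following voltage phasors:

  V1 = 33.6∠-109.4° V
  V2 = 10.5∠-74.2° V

Step 1 — Convert each phasor to rectangular form:
  V1 = 33.6·(cos(-109.4°) + j·sin(-109.4°)) = -11.16 - j31.69 V
  V2 = 10.5·(cos(-74.2°) + j·sin(-74.2°)) = 2.859 - j10.1 V
Step 2 — Sum components: V_total = -8.302 - j41.8 V.
Step 3 — Convert to polar: |V_total| = 42.61 V, ∠V_total = -101.2°.

V_total = 42.61∠-101.2° V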